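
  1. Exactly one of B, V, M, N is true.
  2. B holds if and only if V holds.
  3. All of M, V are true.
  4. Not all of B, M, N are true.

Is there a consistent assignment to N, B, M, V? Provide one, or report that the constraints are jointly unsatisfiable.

Unsatisfiable — no assignment works.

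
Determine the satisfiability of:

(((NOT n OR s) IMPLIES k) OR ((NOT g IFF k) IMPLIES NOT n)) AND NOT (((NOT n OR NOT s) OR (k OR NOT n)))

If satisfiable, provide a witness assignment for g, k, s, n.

g: False, k: False, s: True, n: True

  ((NOT n OR s) IMPLIES k) OR ((NOT g IFF k) IMPLIES NOT n) = True
    (NOT n OR s) IMPLIES k = False
      NOT n OR s = True
        NOT n = False
    (NOT g IFF k) IMPLIES NOT n = True
      NOT g IFF k = False
        NOT g = True
      NOT n = False
  NOT (((NOT n OR NOT s) OR (k OR NOT n))) = True
    (NOT n OR NOT s) OR (k OR NOT n) = False
      NOT n OR NOT s = False
        NOT n = False
        NOT s = False
      k OR NOT n = False
        NOT n = False
Both conjuncts True, so the formula holds.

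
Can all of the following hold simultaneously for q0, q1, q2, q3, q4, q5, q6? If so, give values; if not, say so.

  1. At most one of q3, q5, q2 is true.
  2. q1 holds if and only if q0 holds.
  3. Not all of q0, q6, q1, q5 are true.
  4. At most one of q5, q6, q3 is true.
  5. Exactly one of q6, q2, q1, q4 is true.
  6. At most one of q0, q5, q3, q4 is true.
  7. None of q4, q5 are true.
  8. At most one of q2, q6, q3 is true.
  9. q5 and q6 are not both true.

q0: True; q1: True; q2: False; q3: False; q4: False; q5: False; q6: False

  (1) {q3, q5, q2}: 0 true — at most one ✓
  (2) q1=T, q0=T — same ✓
  (3) {q0, q6, q1, q5}: 2/4 true — not all ✓
  (4) {q5, q6, q3}: 0 true — at most one ✓
  (5) {q6, q2, q1, q4}: 1 true — exactly one ✓
  (6) {q0, q5, q3, q4}: 1 true — at most one ✓
  (7) {q4, q5}: 0 true — none ✓
  (8) {q2, q6, q3}: 0 true — at most one ✓
  (9) q5=F, q6=F — not both ✓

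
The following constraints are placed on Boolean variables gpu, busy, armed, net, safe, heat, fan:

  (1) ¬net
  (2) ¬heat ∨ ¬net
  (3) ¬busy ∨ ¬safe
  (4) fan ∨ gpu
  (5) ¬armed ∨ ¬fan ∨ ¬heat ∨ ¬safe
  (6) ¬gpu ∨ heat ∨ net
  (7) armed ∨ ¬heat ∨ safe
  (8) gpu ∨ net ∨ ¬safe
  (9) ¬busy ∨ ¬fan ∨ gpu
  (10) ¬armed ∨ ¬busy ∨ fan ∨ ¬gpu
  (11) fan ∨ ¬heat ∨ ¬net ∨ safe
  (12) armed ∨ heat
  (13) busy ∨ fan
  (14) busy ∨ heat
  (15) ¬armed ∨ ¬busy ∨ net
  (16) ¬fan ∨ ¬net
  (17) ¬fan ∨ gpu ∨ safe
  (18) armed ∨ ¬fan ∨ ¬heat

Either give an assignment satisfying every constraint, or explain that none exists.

gpu = True, busy = False, armed = True, net = False, safe = False, heat = True, fan = True

Unit clause (¬net) forces net = False.
Set gpu = True.
  then (¬gpu ∨ heat ∨ net) forces heat = True.
Try busy = True:
  (¬busy ∨ ¬safe) forces safe = False.
  (armed ∨ ¬heat ∨ safe) forces armed = True.
  clause (¬armed ∨ ¬busy ∨ net) is falsified — backtrack.
So busy = False.
  then (busy ∨ fan) forces fan = True.
  then (armed ∨ ¬fan ∨ ¬heat) forces armed = True.
  then (¬armed ∨ ¬fan ∨ ¬heat ∨ ¬safe) forces safe = False.
All clauses satisfied.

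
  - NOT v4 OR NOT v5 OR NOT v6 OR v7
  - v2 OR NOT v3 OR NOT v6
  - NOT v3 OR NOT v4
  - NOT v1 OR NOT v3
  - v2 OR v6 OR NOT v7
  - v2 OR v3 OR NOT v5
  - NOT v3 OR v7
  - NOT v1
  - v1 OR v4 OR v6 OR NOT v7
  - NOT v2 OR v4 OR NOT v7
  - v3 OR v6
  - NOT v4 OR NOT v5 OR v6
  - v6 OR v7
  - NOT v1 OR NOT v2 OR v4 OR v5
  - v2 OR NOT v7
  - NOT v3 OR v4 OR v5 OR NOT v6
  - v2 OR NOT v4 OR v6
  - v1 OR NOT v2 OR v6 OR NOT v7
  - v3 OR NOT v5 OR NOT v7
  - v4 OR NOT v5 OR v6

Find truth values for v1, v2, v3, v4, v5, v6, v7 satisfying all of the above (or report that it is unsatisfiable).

v1=F, v2=T, v3=F, v4=F, v5=F, v6=T, v7=F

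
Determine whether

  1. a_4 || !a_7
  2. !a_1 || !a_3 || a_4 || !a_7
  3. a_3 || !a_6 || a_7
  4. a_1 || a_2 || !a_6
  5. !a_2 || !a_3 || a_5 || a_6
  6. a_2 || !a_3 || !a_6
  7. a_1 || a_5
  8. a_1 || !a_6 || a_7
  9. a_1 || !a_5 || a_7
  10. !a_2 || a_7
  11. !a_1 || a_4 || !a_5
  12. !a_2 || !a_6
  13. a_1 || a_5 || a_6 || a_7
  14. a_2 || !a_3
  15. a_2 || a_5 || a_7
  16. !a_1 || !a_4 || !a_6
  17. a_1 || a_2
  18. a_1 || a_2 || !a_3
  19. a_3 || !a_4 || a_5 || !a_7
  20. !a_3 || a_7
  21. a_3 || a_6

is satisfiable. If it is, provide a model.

Set a_1 = False.
  then (a_1 || a_5) forces a_5 = True.
  then (a_1 || !a_5 || a_7) forces a_7 = True.
  then (a_1 || a_2) forces a_2 = True.
  then (a_4 || !a_7) forces a_4 = True.
  then (!a_2 || !a_6) forces a_6 = False.
  then (a_3 || a_6) forces a_3 = True.
All clauses satisfied.

a_1=F; a_2=T; a_3=T; a_4=T; a_5=T; a_6=F; a_7=T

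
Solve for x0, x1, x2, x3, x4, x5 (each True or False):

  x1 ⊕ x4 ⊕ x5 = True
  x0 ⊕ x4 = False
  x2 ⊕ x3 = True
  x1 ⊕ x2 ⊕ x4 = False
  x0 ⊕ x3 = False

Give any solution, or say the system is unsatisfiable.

x0 = True, x1 = True, x2 = False, x3 = True, x4 = True, x5 = True

x1 ⊕ x4 ⊕ x5 = T ⊕ T ⊕ T = True ✓
x0 ⊕ x4 = T ⊕ T = False ✓
x2 ⊕ x3 = F ⊕ T = True ✓
x1 ⊕ x2 ⊕ x4 = T ⊕ F ⊕ T = False ✓
x0 ⊕ x3 = T ⊕ T = False ✓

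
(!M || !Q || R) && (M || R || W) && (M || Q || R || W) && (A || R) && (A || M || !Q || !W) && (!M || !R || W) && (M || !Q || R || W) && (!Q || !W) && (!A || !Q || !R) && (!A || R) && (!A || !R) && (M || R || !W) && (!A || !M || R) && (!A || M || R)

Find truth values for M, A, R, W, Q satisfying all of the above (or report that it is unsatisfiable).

Set M = True.
Set A = False.
  then (A || R) forces R = True.
  then (!M || !R || W) forces W = True.
  then (!Q || !W) forces Q = False.
All clauses satisfied.

M: True; A: False; R: True; W: True; Q: False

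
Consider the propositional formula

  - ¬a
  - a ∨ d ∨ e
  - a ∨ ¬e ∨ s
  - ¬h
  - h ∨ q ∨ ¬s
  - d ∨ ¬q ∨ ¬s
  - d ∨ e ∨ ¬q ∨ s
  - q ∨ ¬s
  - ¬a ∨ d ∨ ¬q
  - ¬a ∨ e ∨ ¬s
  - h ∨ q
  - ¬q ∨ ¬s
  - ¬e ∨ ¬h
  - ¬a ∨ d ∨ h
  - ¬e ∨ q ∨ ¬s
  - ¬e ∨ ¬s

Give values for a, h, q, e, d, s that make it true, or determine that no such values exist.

Unit clause (¬a) forces a = False.
Unit clause (¬h) forces h = False.
In (h ∨ q) only q is left, so q = True.
In (¬q ∨ ¬s) only ¬s is left, so s = False.
In (a ∨ ¬e ∨ s) only ¬e is left, so e = False.
In (d ∨ e ∨ ¬q ∨ s) only d is left, so d = True.
All clauses satisfied.

a = False, h = False, q = True, e = False, d = True, s = False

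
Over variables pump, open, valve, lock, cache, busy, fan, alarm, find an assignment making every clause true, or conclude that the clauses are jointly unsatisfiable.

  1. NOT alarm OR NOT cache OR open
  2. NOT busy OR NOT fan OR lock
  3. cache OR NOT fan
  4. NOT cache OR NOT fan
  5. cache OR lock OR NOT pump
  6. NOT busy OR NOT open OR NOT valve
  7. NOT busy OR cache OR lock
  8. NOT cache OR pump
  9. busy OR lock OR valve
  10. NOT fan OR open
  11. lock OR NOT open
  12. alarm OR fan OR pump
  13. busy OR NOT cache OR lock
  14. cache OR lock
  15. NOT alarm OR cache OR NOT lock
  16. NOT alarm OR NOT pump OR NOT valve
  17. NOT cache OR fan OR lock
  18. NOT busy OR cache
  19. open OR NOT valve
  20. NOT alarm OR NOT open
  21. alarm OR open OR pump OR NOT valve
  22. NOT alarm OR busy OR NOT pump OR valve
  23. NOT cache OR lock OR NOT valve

Try pump = False:
  (NOT cache OR pump) forces cache = False.
  (cache OR NOT fan) forces fan = False.
  (alarm OR fan OR pump) forces alarm = True.
  (cache OR lock) forces lock = True.
  clause (NOT alarm OR cache OR NOT lock) is falsified — backtrack.
So pump = True.
Set open = True.
  then (lock OR NOT open) forces lock = True.
  then (NOT alarm OR NOT open) forces alarm = False.
Set valve = False.
Set cache = False.
  then (cache OR NOT fan) forces fan = False.
  then (NOT busy OR cache) forces busy = False.
All clauses satisfied.

pump: True, open: True, valve: False, lock: True, cache: False, busy: False, fan: False, alarm: False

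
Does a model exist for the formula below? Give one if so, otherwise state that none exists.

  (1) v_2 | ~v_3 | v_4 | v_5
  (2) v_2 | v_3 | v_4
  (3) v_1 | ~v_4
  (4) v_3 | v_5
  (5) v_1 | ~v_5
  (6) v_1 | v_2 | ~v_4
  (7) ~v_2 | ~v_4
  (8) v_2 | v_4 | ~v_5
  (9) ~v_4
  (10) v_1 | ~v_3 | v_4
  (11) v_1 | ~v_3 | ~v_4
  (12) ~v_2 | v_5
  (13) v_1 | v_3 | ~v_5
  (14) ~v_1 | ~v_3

Unit clause (~v_4) forces v_4 = False.
Try v_1 = False:
  (v_1 | ~v_5) forces v_5 = False.
  (v_3 | v_5) forces v_3 = True.
  clause (v_1 | ~v_3 | v_4) is falsified — backtrack.
So v_1 = True.
  then (~v_1 | ~v_3) forces v_3 = False.
  then (v_2 | v_3 | v_4) forces v_2 = True.
  then (v_3 | v_5) forces v_5 = True.
All clauses satisfied.

v_1=T, v_2=T, v_3=F, v_4=F, v_5=T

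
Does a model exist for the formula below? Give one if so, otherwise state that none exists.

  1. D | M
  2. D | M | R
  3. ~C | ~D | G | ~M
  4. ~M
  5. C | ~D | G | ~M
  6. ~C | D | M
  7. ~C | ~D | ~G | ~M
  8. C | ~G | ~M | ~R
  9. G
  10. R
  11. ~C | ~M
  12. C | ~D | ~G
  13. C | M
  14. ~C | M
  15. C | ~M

Case C = True:
  (~M) forces M = False.
  Clause (~C | M) is falsified — contradiction.
Case C = False:
  (~M) forces M = False.
  Clause (C | M) is falsified — contradiction.
Both cases fail, so the formula is unsatisfiable.

UNSATISFIABLE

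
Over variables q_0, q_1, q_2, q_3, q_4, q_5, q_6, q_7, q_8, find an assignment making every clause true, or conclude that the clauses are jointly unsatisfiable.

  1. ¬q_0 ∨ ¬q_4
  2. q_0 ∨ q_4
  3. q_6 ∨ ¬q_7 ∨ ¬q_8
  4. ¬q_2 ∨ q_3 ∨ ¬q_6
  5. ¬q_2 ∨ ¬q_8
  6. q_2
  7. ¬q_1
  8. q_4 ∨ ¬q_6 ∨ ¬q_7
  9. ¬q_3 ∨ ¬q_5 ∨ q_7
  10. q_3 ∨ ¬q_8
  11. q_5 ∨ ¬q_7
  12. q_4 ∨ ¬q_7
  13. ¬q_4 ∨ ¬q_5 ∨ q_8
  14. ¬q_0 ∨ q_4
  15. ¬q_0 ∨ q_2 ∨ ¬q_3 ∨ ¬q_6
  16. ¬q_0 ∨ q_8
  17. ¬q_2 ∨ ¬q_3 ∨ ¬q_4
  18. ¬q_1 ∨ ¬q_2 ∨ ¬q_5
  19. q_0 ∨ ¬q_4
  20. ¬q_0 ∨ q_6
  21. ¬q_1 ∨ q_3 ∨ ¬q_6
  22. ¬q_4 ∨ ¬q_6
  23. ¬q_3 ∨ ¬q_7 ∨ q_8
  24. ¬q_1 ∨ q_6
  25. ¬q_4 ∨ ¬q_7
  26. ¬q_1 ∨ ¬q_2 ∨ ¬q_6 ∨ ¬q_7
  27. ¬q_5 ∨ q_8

Case q_0 = True:
  (¬q_0 ∨ ¬q_4) forces q_4 = False.
  Clause (¬q_0 ∨ q_4) is falsified — contradiction.
Case q_0 = False:
  (q_0 ∨ q_4) forces q_4 = True.
  Clause (q_0 ∨ ¬q_4) is falsified — contradiction.
Both cases fail, so the formula is unsatisfiable.

Unsatisfiable — no assignment works.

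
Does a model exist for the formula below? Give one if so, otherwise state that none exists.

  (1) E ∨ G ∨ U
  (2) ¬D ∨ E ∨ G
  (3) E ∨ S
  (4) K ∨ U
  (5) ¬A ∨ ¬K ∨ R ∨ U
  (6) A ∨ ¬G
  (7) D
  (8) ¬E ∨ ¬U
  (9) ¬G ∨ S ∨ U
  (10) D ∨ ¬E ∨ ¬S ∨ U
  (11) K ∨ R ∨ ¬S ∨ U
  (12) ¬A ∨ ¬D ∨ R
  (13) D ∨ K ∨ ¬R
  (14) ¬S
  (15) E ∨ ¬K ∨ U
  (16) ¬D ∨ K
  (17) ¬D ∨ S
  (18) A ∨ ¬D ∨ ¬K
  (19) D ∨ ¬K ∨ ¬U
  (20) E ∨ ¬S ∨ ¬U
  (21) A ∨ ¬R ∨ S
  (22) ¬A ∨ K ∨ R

Unsatisfiable — no assignment works.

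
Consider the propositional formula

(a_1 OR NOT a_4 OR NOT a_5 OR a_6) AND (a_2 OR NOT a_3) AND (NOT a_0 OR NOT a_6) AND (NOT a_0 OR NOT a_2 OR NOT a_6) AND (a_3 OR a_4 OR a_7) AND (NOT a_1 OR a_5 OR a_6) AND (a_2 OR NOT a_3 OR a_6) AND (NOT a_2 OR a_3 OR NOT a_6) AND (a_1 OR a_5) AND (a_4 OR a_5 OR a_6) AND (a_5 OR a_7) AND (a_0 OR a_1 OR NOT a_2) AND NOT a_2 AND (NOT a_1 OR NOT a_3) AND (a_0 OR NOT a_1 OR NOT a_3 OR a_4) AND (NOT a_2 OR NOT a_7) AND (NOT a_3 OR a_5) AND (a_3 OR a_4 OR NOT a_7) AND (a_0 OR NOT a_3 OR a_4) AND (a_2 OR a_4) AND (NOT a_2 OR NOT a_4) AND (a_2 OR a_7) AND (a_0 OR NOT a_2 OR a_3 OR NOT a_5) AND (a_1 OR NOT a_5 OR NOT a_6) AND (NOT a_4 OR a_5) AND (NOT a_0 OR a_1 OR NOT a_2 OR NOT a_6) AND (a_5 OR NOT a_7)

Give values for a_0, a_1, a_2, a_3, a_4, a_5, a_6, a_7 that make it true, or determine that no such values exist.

a_0=F; a_1=T; a_2=F; a_3=F; a_4=T; a_5=T; a_6=T; a_7=T

Unit clause (NOT a_2) forces a_2 = False.
In (a_2 OR a_4) only a_4 is left, so a_4 = True.
In (a_2 OR a_7) only a_7 is left, so a_7 = True.
In (NOT a_4 OR a_5) only a_5 is left, so a_5 = True.
In (a_2 OR NOT a_3) only NOT a_3 is left, so a_3 = False.
Set a_0 = False.
Try a_1 = False:
  (a_1 OR NOT a_4 OR NOT a_5 OR a_6) forces a_6 = True.
  clause (a_1 OR NOT a_5 OR NOT a_6) is falsified — backtrack.
So a_1 = True.
Set a_6 = True.
All clauses satisfied.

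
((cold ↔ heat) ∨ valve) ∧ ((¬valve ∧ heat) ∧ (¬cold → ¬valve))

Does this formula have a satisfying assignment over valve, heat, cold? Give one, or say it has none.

valve = False; heat = True; cold = True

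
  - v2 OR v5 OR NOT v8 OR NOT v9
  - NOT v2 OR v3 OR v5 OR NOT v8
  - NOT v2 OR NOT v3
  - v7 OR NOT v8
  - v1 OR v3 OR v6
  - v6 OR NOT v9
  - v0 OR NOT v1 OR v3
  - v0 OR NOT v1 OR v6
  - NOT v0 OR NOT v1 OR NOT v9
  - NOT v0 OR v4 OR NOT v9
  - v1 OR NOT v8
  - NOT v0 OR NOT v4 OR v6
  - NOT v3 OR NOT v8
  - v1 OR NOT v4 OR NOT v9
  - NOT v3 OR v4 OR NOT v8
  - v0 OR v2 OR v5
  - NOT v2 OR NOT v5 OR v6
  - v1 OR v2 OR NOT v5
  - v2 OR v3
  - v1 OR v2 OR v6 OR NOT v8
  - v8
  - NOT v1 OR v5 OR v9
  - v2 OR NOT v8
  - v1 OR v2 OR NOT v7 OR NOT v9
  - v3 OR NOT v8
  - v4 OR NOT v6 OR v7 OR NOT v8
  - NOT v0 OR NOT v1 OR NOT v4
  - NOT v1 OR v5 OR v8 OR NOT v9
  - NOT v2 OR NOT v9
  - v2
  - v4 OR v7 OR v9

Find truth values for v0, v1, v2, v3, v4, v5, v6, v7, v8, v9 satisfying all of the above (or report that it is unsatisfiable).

Case v2 = True:
  (NOT v2 OR NOT v3) forces v3 = False.
  (v8) forces v8 = True.
  Clause (v3 OR NOT v8) is falsified — contradiction.
Case v2 = False:
  Clause (v2) is falsified — contradiction.
Both cases fail, so the formula is unsatisfiable.

The formula is unsatisfiable.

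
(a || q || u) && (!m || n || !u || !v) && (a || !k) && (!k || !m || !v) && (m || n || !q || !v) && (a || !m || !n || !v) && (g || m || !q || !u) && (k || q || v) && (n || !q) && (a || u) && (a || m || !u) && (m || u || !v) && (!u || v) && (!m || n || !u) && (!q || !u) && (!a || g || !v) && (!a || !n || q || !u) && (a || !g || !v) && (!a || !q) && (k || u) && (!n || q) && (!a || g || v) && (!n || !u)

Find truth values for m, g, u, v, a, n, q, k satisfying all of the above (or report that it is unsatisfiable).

Set m = False.
Set g = True.
Set u = False.
  then (a || u) forces a = True.
  then (m || u || !v) forces v = False.
  then (!a || !q) forces q = False.
  then (k || u) forces k = True.
  then (!n || q) forces n = False.
All clauses satisfied.

m: False; g: True; u: False; v: False; a: True; n: False; q: False; k: True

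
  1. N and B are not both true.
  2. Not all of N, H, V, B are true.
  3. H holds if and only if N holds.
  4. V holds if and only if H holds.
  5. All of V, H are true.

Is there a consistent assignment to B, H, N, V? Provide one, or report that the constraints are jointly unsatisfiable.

B=F; H=T; N=T; V=T

  (1) N=T, B=F — not both ✓
  (2) {N, H, V, B}: 3/4 true — not all ✓
  (3) H=T, N=T — same ✓
  (4) V=T, H=T — same ✓
  (5) {V, H}: all 2 true ✓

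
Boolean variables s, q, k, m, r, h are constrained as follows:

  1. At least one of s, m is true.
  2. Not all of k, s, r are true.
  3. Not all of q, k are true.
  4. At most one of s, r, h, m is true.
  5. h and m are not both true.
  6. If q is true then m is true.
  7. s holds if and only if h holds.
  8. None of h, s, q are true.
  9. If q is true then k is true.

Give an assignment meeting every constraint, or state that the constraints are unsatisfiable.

s: False, q: False, k: True, m: True, r: False, h: False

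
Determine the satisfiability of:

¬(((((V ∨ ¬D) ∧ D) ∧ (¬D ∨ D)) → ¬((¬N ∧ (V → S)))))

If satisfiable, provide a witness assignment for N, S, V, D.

N: False, S: True, V: True, D: True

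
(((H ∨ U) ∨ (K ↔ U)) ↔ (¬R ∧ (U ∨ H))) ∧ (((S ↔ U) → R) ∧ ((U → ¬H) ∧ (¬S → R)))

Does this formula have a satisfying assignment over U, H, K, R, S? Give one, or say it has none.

U = False, H = False, K = True, R = True, S = True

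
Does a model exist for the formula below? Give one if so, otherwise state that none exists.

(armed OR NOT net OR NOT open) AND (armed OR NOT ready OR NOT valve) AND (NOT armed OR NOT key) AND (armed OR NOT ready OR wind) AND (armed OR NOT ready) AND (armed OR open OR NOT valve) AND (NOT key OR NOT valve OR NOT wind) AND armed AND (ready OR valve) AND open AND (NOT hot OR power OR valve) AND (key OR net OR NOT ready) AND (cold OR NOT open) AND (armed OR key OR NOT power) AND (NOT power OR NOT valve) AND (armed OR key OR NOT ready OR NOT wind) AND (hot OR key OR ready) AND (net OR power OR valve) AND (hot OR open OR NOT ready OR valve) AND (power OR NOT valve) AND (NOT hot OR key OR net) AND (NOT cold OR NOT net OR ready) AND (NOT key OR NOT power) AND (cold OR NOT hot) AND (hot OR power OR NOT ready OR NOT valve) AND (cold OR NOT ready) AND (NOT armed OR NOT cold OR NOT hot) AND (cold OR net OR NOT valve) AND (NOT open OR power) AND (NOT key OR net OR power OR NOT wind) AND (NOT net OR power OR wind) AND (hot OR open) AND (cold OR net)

power: True; armed: True; hot: False; open: True; valve: False; key: False; net: True; ready: True; wind: True; cold: True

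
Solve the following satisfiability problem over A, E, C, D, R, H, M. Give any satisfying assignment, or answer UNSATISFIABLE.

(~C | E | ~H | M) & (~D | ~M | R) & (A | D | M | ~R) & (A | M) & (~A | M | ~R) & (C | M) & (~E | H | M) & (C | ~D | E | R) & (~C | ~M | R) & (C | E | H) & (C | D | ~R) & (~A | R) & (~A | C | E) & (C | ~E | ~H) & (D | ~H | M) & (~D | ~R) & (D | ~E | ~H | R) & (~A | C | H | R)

Set A = True.
  then (~A | R) forces R = True.
  then (~D | ~R) forces D = False.
  then (~A | M | ~R) forces M = True.
  then (C | D | ~R) forces C = True.
Set E = True.
Set H = False.
All clauses satisfied.

A = True, E = True, C = True, D = False, R = True, H = False, M = True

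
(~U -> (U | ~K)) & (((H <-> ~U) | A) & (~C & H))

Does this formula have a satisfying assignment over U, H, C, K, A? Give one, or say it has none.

U=T; H=T; C=F; K=F; A=T

  ~U -> (U | ~K) = True
    ~U = False
    U | ~K = True
      ~K = True
  ((H <-> ~U) | A) & (~C & H) = True
    (H <-> ~U) | A = True
      H <-> ~U = False
        ~U = False
    ~C & H = True
      ~C = True
Both conjuncts True, so the formula holds.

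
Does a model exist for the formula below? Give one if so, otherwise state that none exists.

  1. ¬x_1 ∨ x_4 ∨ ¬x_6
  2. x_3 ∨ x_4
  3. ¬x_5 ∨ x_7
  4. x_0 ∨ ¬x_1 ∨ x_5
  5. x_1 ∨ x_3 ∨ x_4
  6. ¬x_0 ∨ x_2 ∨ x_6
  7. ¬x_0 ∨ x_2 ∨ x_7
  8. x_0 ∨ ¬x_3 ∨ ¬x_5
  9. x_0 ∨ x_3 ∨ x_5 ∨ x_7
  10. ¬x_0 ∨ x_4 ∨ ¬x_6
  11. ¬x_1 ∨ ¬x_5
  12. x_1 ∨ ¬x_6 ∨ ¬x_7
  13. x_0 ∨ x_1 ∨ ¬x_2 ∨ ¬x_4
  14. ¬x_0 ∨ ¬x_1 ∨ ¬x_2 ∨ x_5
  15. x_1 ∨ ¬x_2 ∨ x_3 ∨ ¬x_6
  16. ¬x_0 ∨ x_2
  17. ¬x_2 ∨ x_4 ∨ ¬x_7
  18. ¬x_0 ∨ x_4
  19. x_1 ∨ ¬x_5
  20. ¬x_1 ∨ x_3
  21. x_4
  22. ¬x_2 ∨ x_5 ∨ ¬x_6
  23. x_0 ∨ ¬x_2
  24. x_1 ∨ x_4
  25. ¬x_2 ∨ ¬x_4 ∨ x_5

Unit clause (x_4) forces x_4 = True.
Set x_0 = False.
  then (x_0 ∨ ¬x_2) forces x_2 = False.
Try x_1 = True:
  (x_0 ∨ ¬x_1 ∨ x_5) forces x_5 = True.
  clause (¬x_1 ∨ ¬x_5) is falsified — backtrack.
So x_1 = False.
  then (x_1 ∨ ¬x_5) forces x_5 = False.
Set x_3 = True.
Set x_6 = False.
Set x_7 = False.
All clauses satisfied.

x_0 = False, x_1 = False, x_2 = False, x_3 = True, x_4 = True, x_5 = False, x_6 = False, x_7 = False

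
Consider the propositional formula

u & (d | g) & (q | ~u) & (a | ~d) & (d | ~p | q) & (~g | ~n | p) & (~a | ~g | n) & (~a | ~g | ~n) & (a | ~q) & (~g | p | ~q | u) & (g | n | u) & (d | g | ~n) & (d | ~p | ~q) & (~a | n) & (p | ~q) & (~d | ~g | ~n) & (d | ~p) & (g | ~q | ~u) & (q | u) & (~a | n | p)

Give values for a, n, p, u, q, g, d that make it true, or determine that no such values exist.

UNSATISFIABLE

Case u = True:
  (q | ~u) forces q = True.
  (a | ~q) forces a = True.
  (~a | n) forces n = True.
  (~a | ~g | ~n) forces g = False.
  Clause (g | ~q | ~u) is falsified — contradiction.
Case u = False:
  Clause (u) is falsified — contradiction.
Both cases fail, so the formula is unsatisfiable.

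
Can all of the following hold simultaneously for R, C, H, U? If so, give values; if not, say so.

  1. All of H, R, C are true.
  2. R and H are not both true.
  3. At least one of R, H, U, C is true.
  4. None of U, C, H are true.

No satisfying assignment exists.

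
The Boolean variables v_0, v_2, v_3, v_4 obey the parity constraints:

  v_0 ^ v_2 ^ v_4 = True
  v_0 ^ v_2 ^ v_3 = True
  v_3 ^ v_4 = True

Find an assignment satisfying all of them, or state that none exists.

Adding constraints 1, 2, 3 mod 2: every variable appears an even number of times on the left, so the left side is 0.
But the right sides sum to 1 (mod 2). 0 ≠ 1 — the system is inconsistent.

UNSATISFIABLE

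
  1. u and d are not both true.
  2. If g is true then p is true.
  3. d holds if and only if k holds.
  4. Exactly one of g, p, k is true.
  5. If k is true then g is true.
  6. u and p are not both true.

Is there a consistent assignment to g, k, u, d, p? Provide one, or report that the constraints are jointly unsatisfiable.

g = False, k = False, u = False, d = False, p = True

  (1) u=F, d=F — not both ✓
  (2) g=F ⇒ p: vacuous ✓
  (3) d=F, k=F — same ✓
  (4) {g, p, k}: 1 true — exactly one ✓
  (5) k=F ⇒ g: vacuous ✓
  (6) u=F, p=T — not both ✓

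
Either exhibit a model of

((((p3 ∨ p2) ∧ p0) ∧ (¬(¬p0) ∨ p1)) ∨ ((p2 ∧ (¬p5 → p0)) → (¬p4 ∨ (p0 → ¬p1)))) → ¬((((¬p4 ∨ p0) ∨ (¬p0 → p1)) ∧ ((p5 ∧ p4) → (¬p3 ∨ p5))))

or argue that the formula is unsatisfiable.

p0: False, p1: False, p2: True, p3: True, p4: True, p5: False

  ((((p3 ∨ p2) ∧ p0) ∧ (¬(¬p0) ∨ p1)) ∨ ((p2 ∧ (¬p5 → p0)) → (¬p4 ∨ (p0 → ¬p1)))) → ¬((((¬p4 ∨ p0) ∨ (¬p0 → p1)) ∧ ((p5 ∧ p4) → (¬p3 ∨ p5)))) = True
    (((p3 ∨ p2) ∧ p0) ∧ (¬(¬p0) ∨ p1)) ∨ ((p2 ∧ (¬p5 → p0)) → (¬p4 ∨ (p0 → ¬p1))) = True
      ((p3 ∨ p2) ∧ p0) ∧ (¬(¬p0) ∨ p1) = False
        (p3 ∨ p2) ∧ p0 = False
          p3 ∨ p2 = True
        ¬(¬p0) ∨ p1 = False
          ¬(¬p0) = False
            ¬p0 = True
      (p2 ∧ (¬p5 → p0)) → (¬p4 ∨ (p0 → ¬p1)) = True
        p2 ∧ (¬p5 → p0) = False
          ¬p5 → p0 = False
            ¬p5 = True
        ¬p4 ∨ (p0 → ¬p1) = True
          ¬p4 = False
          p0 → ¬p1 = True
            ¬p1 = True
    ¬((((¬p4 ∨ p0) ∨ (¬p0 → p1)) ∧ ((p5 ∧ p4) → (¬p3 ∨ p5)))) = True
      ((¬p4 ∨ p0) ∨ (¬p0 → p1)) ∧ ((p5 ∧ p4) → (¬p3 ∨ p5)) = False
        (¬p4 ∨ p0) ∨ (¬p0 → p1) = False
          ¬p4 ∨ p0 = False
            ¬p4 = False
          ¬p0 → p1 = False
            ¬p0 = True
        (p5 ∧ p4) → (¬p3 ∨ p5) = True
          p5 ∧ p4 = False
          ¬p3 ∨ p5 = False
            ¬p3 = False
The formula evaluates to True.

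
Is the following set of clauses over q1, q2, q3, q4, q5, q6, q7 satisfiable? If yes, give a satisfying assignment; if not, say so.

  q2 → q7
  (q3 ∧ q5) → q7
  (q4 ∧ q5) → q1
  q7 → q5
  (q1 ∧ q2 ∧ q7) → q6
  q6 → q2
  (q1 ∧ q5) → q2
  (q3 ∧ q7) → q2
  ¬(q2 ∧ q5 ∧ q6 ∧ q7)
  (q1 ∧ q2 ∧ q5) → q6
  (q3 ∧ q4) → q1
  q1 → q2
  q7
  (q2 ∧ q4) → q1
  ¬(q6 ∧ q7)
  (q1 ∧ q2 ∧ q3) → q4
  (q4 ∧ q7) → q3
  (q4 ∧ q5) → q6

Unit clause (q7) forces q7 = True.
In (¬q6 ∨ ¬q7) only ¬q6 is left, so q6 = False.
In (q5 ∨ ¬q7) only q5 is left, so q5 = True.
In (¬q4 ∨ ¬q5 ∨ q6) only ¬q4 is left, so q4 = False.
Set q1 = False.
Set q2 = True.
Set q3 = False.
All clauses satisfied.

q1=F, q2=T, q3=F, q4=F, q5=T, q6=F, q7=T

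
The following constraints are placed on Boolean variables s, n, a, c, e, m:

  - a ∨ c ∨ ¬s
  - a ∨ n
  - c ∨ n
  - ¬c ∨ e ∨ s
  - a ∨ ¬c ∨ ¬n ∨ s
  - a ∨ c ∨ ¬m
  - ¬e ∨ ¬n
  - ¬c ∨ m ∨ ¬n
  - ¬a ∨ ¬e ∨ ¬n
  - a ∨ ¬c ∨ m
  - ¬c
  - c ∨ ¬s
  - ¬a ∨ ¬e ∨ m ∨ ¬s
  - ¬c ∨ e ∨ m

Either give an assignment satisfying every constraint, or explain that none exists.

Unit clause (¬c) forces c = False.
In (c ∨ ¬s) only ¬s is left, so s = False.
In (c ∨ n) only n is left, so n = True.
In (¬e ∨ ¬n) only ¬e is left, so e = False.
Set a = False.
  then (a ∨ c ∨ ¬m) forces m = False.
All clauses satisfied.

s=F; n=T; a=F; c=F; e=F; m=F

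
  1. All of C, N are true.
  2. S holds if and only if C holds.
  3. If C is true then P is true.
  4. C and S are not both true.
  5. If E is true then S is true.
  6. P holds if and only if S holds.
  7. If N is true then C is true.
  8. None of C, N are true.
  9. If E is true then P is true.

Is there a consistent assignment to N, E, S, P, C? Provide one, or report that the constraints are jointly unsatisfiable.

No satisfying assignment exists.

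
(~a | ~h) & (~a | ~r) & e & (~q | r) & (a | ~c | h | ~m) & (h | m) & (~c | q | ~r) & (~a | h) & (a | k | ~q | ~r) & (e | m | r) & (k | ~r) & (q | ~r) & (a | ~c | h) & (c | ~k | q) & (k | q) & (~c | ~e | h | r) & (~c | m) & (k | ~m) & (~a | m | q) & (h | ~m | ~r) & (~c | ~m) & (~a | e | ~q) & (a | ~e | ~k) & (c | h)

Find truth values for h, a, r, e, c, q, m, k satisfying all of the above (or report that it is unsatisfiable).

The formula is unsatisfiable.

Case a = True:
  (~a | ~h) forces h = False.
  Clause (~a | h) is falsified — contradiction.
Case a = False:
  (e) forces e = True.
  (a | ~e | ~k) forces k = False.
  (k | ~r) forces r = False.
  (~q | r) forces q = False.
  Clause (k | q) is falsified — contradiction.
Both cases fail, so the formula is unsatisfiable.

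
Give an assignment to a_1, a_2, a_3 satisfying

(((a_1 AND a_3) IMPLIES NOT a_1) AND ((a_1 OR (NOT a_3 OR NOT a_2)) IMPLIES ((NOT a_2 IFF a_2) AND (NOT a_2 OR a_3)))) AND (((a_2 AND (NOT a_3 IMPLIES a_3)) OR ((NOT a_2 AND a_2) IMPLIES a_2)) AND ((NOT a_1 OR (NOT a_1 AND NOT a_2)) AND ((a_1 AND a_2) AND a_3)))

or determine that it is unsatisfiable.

No satisfying assignment exists.

Case a_1 = True: the conjunct NOT a_1 OR (NOT a_1 AND NOT a_2) becomes NOT True OR (False AND NOT a_2) = False.
Case a_1 = False: the conjunct a_1 is False.
Both cases fail — unsatisfiable.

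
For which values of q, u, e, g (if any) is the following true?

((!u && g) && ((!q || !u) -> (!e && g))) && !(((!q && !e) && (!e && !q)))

q=T, u=F, e=F, g=T

  (!u && g) && ((!q || !u) -> (!e && g)) = True
    !u && g = True
      !u = True
    (!q || !u) -> (!e && g) = True
      !q || !u = True
        !q = False
        !u = True
      !e && g = True
        !e = True
  !(((!q && !e) && (!e && !q))) = True
    (!q && !e) && (!e && !q) = False
      !q && !e = False
        !q = False
        !e = True
      !e && !q = False
        !e = True
        !q = False
Both conjuncts True, so the formula holds.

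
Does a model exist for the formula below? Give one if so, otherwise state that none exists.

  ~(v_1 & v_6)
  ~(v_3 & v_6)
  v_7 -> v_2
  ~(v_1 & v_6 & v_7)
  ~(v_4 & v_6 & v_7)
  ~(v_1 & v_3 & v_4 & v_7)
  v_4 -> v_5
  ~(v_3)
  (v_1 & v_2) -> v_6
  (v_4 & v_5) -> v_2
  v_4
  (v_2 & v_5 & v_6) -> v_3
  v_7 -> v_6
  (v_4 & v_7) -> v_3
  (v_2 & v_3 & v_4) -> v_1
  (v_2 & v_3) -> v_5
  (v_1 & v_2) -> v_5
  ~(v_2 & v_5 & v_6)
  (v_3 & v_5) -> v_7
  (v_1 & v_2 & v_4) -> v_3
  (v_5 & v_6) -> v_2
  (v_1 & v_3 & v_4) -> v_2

v_1 = False, v_2 = True, v_3 = False, v_4 = True, v_5 = True, v_6 = False, v_7 = False

Unit clause (v_4) forces v_4 = True.
In (~v_4 | v_5) only v_5 is left, so v_5 = True.
Unit clause (~v_3) forces v_3 = False.
In (v_3 | ~v_4 | ~v_7) only ~v_7 is left, so v_7 = False.
In (v_2 | ~v_4 | ~v_5) only v_2 is left, so v_2 = True.
In (~v_2 | v_3 | ~v_5 | ~v_6) only ~v_6 is left, so v_6 = False.
In (~v_1 | ~v_2 | v_3 | ~v_4) only ~v_1 is left, so v_1 = False.
All clauses satisfied.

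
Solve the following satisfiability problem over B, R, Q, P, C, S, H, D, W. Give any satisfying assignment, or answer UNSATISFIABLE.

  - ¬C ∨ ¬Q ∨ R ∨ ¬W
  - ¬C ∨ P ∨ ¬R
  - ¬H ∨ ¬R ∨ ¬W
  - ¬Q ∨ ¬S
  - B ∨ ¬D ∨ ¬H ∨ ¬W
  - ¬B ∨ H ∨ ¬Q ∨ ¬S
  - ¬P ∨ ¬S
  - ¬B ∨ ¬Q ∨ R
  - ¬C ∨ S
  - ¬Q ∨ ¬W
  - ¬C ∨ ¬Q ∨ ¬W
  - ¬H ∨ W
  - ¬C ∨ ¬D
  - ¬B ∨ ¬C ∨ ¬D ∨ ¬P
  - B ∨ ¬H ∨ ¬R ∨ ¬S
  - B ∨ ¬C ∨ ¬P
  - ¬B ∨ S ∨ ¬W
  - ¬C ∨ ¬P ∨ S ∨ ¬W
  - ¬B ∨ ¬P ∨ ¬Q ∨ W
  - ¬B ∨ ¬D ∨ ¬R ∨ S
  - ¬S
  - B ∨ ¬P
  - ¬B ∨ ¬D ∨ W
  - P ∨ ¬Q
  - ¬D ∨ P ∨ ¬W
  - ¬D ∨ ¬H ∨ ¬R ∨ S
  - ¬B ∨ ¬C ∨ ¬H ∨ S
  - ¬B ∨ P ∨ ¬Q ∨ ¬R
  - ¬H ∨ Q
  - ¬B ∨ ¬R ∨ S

B = False, R = False, Q = False, P = False, C = False, S = False, H = False, D = True, W = False

Unit clause (¬S) forces S = False.
In (¬C ∨ S) only ¬C is left, so C = False.
Set B = False.
  then (B ∨ ¬P) forces P = False.
  then (P ∨ ¬Q) forces Q = False.
  then (¬H ∨ Q) forces H = False.
Set R = False.
Set D = True.
  then (¬D ∨ P ∨ ¬W) forces W = False.
All clauses satisfied.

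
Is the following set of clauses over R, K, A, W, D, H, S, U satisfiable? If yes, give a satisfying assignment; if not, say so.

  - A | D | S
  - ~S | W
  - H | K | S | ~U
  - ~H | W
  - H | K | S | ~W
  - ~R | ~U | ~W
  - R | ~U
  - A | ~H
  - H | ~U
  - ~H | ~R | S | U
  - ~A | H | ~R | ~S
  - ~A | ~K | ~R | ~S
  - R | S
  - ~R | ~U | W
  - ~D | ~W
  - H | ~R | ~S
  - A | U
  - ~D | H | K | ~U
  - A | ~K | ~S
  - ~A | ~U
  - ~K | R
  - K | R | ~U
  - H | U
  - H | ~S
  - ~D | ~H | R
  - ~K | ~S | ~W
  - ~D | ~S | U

R = True, K = False, A = True, W = True, D = False, H = True, S = True, U = False

Set R = True.
Set K = False.
Try A = False:
  (A | ~H) forces H = False.
  (H | ~U) forces U = False.
  clause (A | U) is falsified — backtrack.
So A = True.
  then (~A | ~U) forces U = False.
  then (H | U) forces H = True.
  then (~H | W) forces W = True.
  then (~H | ~R | S | U) forces S = True.
  then (~D | ~W) forces D = False.
All clauses satisfied.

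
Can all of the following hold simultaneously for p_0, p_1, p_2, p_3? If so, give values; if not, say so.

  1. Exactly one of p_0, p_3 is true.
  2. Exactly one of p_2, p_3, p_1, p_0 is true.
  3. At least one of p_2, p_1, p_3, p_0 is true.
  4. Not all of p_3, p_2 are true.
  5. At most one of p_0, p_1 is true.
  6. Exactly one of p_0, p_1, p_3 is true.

p_0 = False, p_1 = False, p_2 = False, p_3 = True

  (1) {p_0, p_3}: 1 true — exactly one ✓
  (2) {p_2, p_3, p_1, p_0}: 1 true — exactly one ✓
  (3) {p_2, p_1, p_3, p_0}: 1 true — at least one ✓
  (4) {p_3, p_2}: 1/2 true — not all ✓
  (5) {p_0, p_1}: 0 true — at most one ✓
  (6) {p_0, p_1, p_3}: 1 true — exactly one ✓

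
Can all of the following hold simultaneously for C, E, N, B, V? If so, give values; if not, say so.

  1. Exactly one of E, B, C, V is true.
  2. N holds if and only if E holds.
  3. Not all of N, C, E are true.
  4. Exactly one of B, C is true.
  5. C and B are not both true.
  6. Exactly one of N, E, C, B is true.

C: True, E: False, N: False, B: False, V: False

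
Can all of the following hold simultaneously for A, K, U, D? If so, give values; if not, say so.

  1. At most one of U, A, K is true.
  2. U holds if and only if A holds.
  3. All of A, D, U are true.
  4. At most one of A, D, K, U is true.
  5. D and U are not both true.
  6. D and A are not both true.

Case D = True:
  (3) forces A = True.
  Constraint (4) is violated (A=T, D=T) — contradiction.
Case D = False:
  Constraint (3) is violated (D=F) — contradiction.
Both cases fail — unsatisfiable.

Unsatisfiable — no assignment works.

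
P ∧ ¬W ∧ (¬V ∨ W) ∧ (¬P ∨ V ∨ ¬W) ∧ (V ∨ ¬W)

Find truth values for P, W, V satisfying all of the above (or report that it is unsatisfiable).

P = True, W = False, V = False

Unit clause (P) forces P = True.
Unit clause (¬W) forces W = False.
In (¬V ∨ W) only ¬V is left, so V = False.
All clauses satisfied.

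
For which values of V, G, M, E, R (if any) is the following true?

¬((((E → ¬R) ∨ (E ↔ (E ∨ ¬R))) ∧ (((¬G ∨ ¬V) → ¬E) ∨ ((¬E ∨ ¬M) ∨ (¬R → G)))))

V: False; G: False; M: True; E: True; R: False

  ¬((((E → ¬R) ∨ (E ↔ (E ∨ ¬R))) ∧ (((¬G ∨ ¬V) → ¬E) ∨ ((¬E ∨ ¬M) ∨ (¬R → G))))) = True
    ((E → ¬R) ∨ (E ↔ (E ∨ ¬R))) ∧ (((¬G ∨ ¬V) → ¬E) ∨ ((¬E ∨ ¬M) ∨ (¬R → G))) = False
      (E → ¬R) ∨ (E ↔ (E ∨ ¬R)) = True
        E → ¬R = True
          ¬R = True
        E ↔ (E ∨ ¬R) = True
          E ∨ ¬R = True
            ¬R = True
      ((¬G ∨ ¬V) → ¬E) ∨ ((¬E ∨ ¬M) ∨ (¬R → G)) = False
        (¬G ∨ ¬V) → ¬E = False
          ¬G ∨ ¬V = True
            ¬G = True
            ¬V = True
          ¬E = False
        (¬E ∨ ¬M) ∨ (¬R → G) = False
          ¬E ∨ ¬M = False
            ¬E = False
            ¬M = False
          ¬R → G = False
            ¬R = True
The formula evaluates to True.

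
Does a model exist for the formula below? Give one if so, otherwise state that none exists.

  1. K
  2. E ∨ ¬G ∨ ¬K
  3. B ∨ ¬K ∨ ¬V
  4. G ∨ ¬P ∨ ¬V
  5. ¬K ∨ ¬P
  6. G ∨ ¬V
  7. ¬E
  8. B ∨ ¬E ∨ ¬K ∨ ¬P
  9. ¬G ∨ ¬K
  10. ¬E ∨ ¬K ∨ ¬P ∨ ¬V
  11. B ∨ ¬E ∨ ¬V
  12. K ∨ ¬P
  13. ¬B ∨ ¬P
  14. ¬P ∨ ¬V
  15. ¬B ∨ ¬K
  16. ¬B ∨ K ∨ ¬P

V = False, E = False, B = False, P = False, K = True, G = False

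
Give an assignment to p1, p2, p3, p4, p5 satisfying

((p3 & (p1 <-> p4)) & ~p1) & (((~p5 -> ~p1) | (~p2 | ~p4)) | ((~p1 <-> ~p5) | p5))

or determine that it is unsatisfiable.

p1: False, p2: True, p3: True, p4: False, p5: False

  (p3 & (p1 <-> p4)) & ~p1 = True
    p3 & (p1 <-> p4) = True
      p1 <-> p4 = True
    ~p1 = True
  ((~p5 -> ~p1) | (~p2 | ~p4)) | ((~p1 <-> ~p5) | p5) = True
    (~p5 -> ~p1) | (~p2 | ~p4) = True
      ~p5 -> ~p1 = True
        ~p5 = True
        ~p1 = True
      ~p2 | ~p4 = True
        ~p2 = False
        ~p4 = True
    (~p1 <-> ~p5) | p5 = True
      ~p1 <-> ~p5 = True
        ~p1 = True
        ~p5 = True
Both conjuncts True, so the formula holds.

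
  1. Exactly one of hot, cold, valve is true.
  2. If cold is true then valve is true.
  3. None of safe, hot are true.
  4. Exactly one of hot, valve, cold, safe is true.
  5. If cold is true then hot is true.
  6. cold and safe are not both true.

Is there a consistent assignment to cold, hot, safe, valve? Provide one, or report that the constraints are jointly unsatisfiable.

cold: False; hot: False; safe: False; valve: True

  (1) {hot, cold, valve}: 1 true — exactly one ✓
  (2) cold=F ⇒ valve: vacuous ✓
  (3) {safe, hot}: 0 true — none ✓
  (4) {hot, valve, cold, safe}: 1 true — exactly one ✓
  (5) cold=F ⇒ hot: vacuous ✓
  (6) cold=F, safe=F — not both ✓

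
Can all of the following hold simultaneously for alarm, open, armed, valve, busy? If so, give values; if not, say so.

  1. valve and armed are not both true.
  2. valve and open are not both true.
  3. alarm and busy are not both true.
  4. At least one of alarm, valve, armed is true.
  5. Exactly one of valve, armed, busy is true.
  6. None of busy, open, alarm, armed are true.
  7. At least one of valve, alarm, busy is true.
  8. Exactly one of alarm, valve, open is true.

alarm: False, open: False, armed: False, valve: True, busy: False

  (1) valve=T, armed=F — not both ✓
  (2) valve=T, open=F — not both ✓
  (3) alarm=F, busy=F — not both ✓
  (4) {alarm, valve, armed}: 1 true — at least one ✓
  (5) {valve, armed, busy}: 1 true — exactly one ✓
  (6) {busy, open, alarm, armed}: 0 true — none ✓
  (7) {valve, alarm, busy}: 1 true — at least one ✓
  (8) {alarm, valve, open}: 1 true — exactly one ✓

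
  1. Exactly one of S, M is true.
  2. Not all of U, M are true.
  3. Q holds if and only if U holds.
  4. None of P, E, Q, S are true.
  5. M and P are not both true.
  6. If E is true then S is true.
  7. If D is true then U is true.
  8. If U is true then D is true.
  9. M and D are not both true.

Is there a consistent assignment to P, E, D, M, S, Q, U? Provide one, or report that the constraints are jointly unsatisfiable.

P=F; E=F; D=F; M=T; S=F; Q=F; U=F

  (1) {S, M}: 1 true — exactly one ✓
  (2) {U, M}: 1/2 true — not all ✓
  (3) Q=F, U=F — same ✓
  (4) {P, E, Q, S}: 0 true — none ✓
  (5) M=T, P=F — not both ✓
  (6) E=F ⇒ S: vacuous ✓
  (7) D=F ⇒ U: vacuous ✓
  (8) U=F ⇒ D: vacuous ✓
  (9) M=T, D=F — not both ✓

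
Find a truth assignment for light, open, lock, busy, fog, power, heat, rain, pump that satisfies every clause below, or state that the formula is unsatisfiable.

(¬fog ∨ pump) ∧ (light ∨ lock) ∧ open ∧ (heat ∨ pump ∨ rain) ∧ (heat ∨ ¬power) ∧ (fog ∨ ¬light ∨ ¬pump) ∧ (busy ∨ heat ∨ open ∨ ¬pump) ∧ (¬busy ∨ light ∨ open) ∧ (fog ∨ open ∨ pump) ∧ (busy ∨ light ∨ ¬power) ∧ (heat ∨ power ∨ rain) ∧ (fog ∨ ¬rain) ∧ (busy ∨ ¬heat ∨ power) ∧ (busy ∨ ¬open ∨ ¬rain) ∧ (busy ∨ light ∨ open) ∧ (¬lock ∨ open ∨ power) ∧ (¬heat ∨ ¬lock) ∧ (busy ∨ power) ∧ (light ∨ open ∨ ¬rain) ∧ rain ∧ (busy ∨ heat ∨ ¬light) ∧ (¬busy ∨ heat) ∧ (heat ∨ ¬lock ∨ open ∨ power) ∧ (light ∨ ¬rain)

light: True; open: True; lock: False; busy: True; fog: True; power: False; heat: True; rain: True; pump: True

Unit clause (open) forces open = True.
Unit clause (rain) forces rain = True.
In (light ∨ ¬rain) only light is left, so light = True.
In (fog ∨ ¬rain) only fog is left, so fog = True.
In (busy ∨ ¬open ∨ ¬rain) only busy is left, so busy = True.
In (¬busy ∨ heat) only heat is left, so heat = True.
In (¬fog ∨ pump) only pump is left, so pump = True.
In (¬heat ∨ ¬lock) only ¬lock is left, so lock = False.
Set power = False.
All clauses satisfied.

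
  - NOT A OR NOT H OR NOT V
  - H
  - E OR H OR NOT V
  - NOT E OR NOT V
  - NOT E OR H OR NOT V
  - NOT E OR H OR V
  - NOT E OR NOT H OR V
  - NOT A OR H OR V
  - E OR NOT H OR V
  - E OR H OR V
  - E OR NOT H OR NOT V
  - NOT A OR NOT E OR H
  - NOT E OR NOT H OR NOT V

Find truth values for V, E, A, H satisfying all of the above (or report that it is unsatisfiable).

Unsatisfiable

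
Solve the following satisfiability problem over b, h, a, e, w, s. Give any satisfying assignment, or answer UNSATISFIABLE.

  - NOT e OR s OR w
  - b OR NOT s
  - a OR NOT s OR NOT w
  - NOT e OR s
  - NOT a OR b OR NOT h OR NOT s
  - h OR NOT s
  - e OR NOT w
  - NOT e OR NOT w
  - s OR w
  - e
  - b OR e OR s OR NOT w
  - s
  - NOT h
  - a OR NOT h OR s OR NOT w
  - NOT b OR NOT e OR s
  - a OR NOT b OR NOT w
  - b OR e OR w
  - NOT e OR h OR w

Case h = True:
  Clause (NOT h) is falsified — contradiction.
Case h = False:
  (h OR NOT s) forces s = False.
  Clause (s) is falsified — contradiction.
Both cases fail, so the formula is unsatisfiable.

Unsatisfiable — no assignment works.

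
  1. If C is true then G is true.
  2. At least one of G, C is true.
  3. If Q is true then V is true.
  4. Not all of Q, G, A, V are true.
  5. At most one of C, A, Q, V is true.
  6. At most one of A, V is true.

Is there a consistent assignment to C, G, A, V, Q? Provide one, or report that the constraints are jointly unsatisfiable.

C = True, G = True, A = False, V = False, Q = False

  (1) C=T ⇒ G: T ✓
  (2) {G, C}: 2 true — at least one ✓
  (3) Q=F ⇒ V: vacuous ✓
  (4) {Q, G, A, V}: 1/4 true — not all ✓
  (5) {C, A, Q, V}: 1 true — at most one ✓
  (6) {A, V}: 0 true — at most one ✓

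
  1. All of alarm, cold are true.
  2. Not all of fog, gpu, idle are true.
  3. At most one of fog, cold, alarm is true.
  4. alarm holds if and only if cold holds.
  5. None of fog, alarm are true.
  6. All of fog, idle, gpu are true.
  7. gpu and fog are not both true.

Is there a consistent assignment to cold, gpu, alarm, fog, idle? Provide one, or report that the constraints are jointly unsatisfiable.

No satisfying assignment exists.

Case alarm = True:
  Constraint (5) is violated (alarm=T) — contradiction.
Case alarm = False:
  Constraint (1) is violated (alarm=F) — contradiction.
Both cases fail — unsatisfiable.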